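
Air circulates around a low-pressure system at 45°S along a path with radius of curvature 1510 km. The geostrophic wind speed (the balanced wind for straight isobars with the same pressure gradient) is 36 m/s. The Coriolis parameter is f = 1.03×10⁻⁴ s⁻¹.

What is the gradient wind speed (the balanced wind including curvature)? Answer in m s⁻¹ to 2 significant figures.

Around a low, centrifugal force acts outward with Coriolis, so pressure-gradient force balances both:
(1/ρ)|∂P/∂n| = fV + V²/R  →  V² + fR·V − fR·V_g = 0
With fR = 1.03×10⁻⁴ × 1510×10³ m = 156 m/s:
V = [−fR + √((fR)² + 4 fR V_g)]/2 = [−156 + √(156² + 4×156×36)]/2 = 30.2 m/s
Subgeostrophic (V < V_g = 36 m/s), as expected around a low.

30 m s⁻¹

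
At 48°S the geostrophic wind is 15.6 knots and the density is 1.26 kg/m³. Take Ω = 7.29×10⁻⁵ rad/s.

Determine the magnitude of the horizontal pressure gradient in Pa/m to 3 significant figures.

1.10×10⁻³ Pa/m

Coriolis parameter at 48°S:
f = 2Ω sin φ = 2 × 7.29×10⁻⁵ × sin 48° = 1.08×10⁻⁴ s⁻¹
Wind speed in SI: 15.6 knots = 8.03 m/s
Geostrophic balance rearranged: |∂P/∂n| = f ρ V_g
|∂P/∂n| = 1.08×10⁻⁴ × 1.26 × 8.03 = 1.10×10⁻³ Pa/m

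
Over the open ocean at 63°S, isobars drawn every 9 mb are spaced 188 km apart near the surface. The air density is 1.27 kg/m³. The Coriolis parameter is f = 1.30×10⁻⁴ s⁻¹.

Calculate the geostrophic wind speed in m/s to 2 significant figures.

29 m/s

Pressure gradient: |∂P/∂n| = 900 Pa / 188000 m = 4.79×10⁻³ Pa/m
Geostrophic balance (pressure-gradient force = Coriolis force):
V_g = (1/(fρ)) |∂P/∂n| = 4.79×10⁻³ / (1.30×10⁻⁴ × 1.27) = 29.0 m/s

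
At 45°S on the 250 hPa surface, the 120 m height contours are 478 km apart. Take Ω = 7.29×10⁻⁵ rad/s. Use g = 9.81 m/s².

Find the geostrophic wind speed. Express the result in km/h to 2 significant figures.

86 km/h

Coriolis parameter at 45°S:
f = 2Ω sin φ = 2 × 7.29×10⁻⁵ × sin 45° = 1.03×10⁻⁴ s⁻¹
Height gradient: |∂Z/∂n| = 120 m / 478000 m = 2.51×10⁻⁴
On a pressure surface, geostrophic balance gives V_g = (g/f)|∂Z/∂n|:
V_g = 9.81 × 2.51×10⁻⁴ / 1.03×10⁻⁴ = 23.9 m/s
Converting: 23.9 m/s × 3.6 = 86 km/h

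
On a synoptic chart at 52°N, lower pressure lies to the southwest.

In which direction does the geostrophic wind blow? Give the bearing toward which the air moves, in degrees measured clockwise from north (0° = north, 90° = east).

315°

The pressure-gradient force points toward the southwest (bearing 225°).
Geostrophic balance: in the Northern Hemisphere the Coriolis force deflects motion to the right, so the geostrophic wind blows 90° to the right of the pressure-gradient force (low pressure on the left).
Rotating 225° by 90° clockwise gives 315° — the wind blows toward the northwest.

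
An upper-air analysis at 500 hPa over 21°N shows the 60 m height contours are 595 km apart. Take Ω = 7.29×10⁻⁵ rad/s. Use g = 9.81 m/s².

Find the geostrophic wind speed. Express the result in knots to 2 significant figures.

Coriolis parameter at 21°N:
f = 2Ω sin φ = 2 × 7.29×10⁻⁵ × sin 21° = 5.23×10⁻⁵ s⁻¹
Height gradient: |∂Z/∂n| = 60 m / 595000 m = 1.01×10⁻⁴
On a pressure surface, geostrophic balance gives V_g = (g/f)|∂Z/∂n|:
V_g = 9.81 × 1.01×10⁻⁴ / 5.23×10⁻⁵ = 18.9 m/s
Converting: 18.9 m/s × 1.944 = 37 knots

37 knots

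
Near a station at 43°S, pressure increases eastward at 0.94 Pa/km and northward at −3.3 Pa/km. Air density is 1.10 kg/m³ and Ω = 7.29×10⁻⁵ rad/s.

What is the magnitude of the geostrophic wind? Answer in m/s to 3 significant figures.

31.4 m/s

Coriolis parameter at 43°S:
f = 2Ω sin φ = 2 × 7.29×10⁻⁵ × sin 43° = 9.94×10⁻⁵ s⁻¹
In the Southern Hemisphere f is negative: f = −9.94×10⁻⁵ s⁻¹.
Component geostrophic relations (x east, y north):
u_g = −(1/(fρ)) ∂P/∂y,  v_g = (1/(fρ)) ∂P/∂x
u_g = −(−3.3×10⁻³)/(−9.94×10⁻⁵ × 1.10) = −30.2 m/s;  v_g = (0.94×10⁻³)/(−9.94×10⁻⁵ × 1.10) = −8.59 m/s
|V_g| = √(u_g² + v_g²) = 31.4 m/s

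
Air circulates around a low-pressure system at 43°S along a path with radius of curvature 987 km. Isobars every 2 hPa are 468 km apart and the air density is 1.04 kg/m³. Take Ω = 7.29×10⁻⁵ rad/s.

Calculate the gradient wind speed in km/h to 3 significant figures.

Coriolis parameter at 43°S:
f = 2Ω sin φ = 2 × 7.29×10⁻⁵ × sin 43° = 9.94×10⁻⁵ s⁻¹
Pressure gradient: |∂P/∂n| = 200 Pa / 468000 m = 4.27×10⁻⁴ Pa/m
Geostrophic speed: V_g = |∂P/∂n|/(fρ) = 4.27×10⁻⁴/(9.94×10⁻⁵ × 1.04) = 4.13 m/s
Around a low, centrifugal force acts outward with Coriolis, so pressure-gradient force balances both:
(1/ρ)|∂P/∂n| = fV + V²/R  →  V² + fR·V − fR·V_g = 0
With fR = 9.94×10⁻⁵ × 987×10³ m = 98.1 m/s:
V = [−fR + √((fR)² + 4 fR V_g)]/2 = [−98.1 + √(98.1² + 4×98.1×4.13)]/2 = 3.97 m/s
Subgeostrophic (V < V_g = 4.13 m/s), as expected around a low.
Converting: 3.97 m/s × 3.6 = 14.3 km/h

14.3 km/h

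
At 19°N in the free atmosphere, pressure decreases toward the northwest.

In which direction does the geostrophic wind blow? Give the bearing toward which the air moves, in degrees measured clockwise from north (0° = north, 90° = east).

045°

The pressure-gradient force points toward the northwest (bearing 315°).
Geostrophic balance: in the Northern Hemisphere the Coriolis force deflects motion to the right, so the geostrophic wind blows 90° to the right of the pressure-gradient force (low pressure on the left).
Rotating 315° by 90° clockwise gives 045° — the wind blows toward the northeast.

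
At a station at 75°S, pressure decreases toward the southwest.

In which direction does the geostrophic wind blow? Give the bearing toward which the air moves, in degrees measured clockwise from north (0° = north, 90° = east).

The pressure-gradient force points toward the southwest (bearing 225°).
Geostrophic balance: in the Southern Hemisphere the Coriolis force deflects motion to the left, so the geostrophic wind blows 90° to the left of the pressure-gradient force (low pressure on the right).
Rotating 225° by 90° counterclockwise gives 135° — the wind blows toward the southeast.

135°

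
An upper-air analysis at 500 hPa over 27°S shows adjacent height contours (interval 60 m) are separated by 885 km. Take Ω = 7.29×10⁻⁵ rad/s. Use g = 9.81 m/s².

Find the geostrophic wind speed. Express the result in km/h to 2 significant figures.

36 km/h

Coriolis parameter at 27°S:
f = 2Ω sin φ = 2 × 7.29×10⁻⁵ × sin 27° = 6.62×10⁻⁵ s⁻¹
Height gradient: |∂Z/∂n| = 60 m / 885000 m = 6.78×10⁻⁵
On a pressure surface, geostrophic balance gives V_g = (g/f)|∂Z/∂n|:
V_g = 9.81 × 6.78×10⁻⁵ / 6.62×10⁻⁵ = 10.0 m/s
Converting: 10.0 m/s × 3.6 = 36 km/h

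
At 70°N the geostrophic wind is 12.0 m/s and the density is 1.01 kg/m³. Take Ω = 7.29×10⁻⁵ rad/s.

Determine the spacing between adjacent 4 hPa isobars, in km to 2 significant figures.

240 km

Coriolis parameter at 70°N:
f = 2Ω sin φ = 2 × 7.29×10⁻⁵ × sin 70° = 1.37×10⁻⁴ s⁻¹
Geostrophic balance rearranged: |∂P/∂n| = f ρ V_g
|∂P/∂n| = 1.37×10⁻⁴ × 1.01 × 12.0 = 1.66×10⁻³ Pa/m
Isobar spacing: Δn = ΔP/|∂P/∂n| = 400 Pa / 1.66×10⁻³ Pa/m = 240887 m ≈ 240 km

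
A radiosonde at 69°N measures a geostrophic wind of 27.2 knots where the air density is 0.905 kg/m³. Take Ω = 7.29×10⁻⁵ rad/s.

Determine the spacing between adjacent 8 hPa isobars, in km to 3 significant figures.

Coriolis parameter at 69°N:
f = 2Ω sin φ = 2 × 7.29×10⁻⁵ × sin 69° = 1.36×10⁻⁴ s⁻¹
Wind speed in SI: 27.2 knots = 14.0 m/s
Geostrophic balance rearranged: |∂P/∂n| = f ρ V_g
|∂P/∂n| = 1.36×10⁻⁴ × 0.905 × 14.0 = 1.72×10⁻³ Pa/m
Isobar spacing: Δn = ΔP/|∂P/∂n| = 800 Pa / 1.72×10⁻³ Pa/m = 464114 m ≈ 464 km

464 km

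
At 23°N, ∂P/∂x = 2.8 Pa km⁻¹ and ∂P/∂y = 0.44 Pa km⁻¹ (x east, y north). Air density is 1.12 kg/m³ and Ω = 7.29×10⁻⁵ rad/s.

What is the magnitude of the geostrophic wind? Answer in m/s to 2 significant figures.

44 m/s

Coriolis parameter at 23°N:
f = 2Ω sin φ = 2 × 7.29×10⁻⁵ × sin 23° = 5.70×10⁻⁵ s⁻¹
Component geostrophic relations (x east, y north):
u_g = −(1/(fρ)) ∂P/∂y,  v_g = (1/(fρ)) ∂P/∂x
u_g = −(0.44×10⁻³)/(5.70×10⁻⁵ × 1.12) = −6.90 m/s;  v_g = (2.8×10⁻³)/(5.70×10⁻⁵ × 1.12) = 43.9 m/s
|V_g| = √(u_g² + v_g²) = 44.4 m/s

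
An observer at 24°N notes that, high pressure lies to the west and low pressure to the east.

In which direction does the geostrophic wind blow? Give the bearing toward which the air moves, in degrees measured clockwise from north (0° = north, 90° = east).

180°

The pressure-gradient force points toward the east (bearing 090°).
Geostrophic balance: in the Northern Hemisphere the Coriolis force deflects motion to the right, so the geostrophic wind blows 90° to the right of the pressure-gradient force (low pressure on the left).
Rotating 090° by 90° clockwise gives 180° — the wind blows toward the south.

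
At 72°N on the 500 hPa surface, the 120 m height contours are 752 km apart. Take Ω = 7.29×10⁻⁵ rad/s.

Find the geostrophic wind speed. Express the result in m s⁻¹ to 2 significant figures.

11 m s⁻¹

Coriolis parameter at 72°N:
f = 2Ω sin φ = 2 × 7.29×10⁻⁵ × sin 72° = 1.39×10⁻⁴ s⁻¹
Height gradient: |∂Z/∂n| = 120 m / 752000 m = 1.60×10⁻⁴
On a pressure surface, geostrophic balance gives V_g = (g/f)|∂Z/∂n|:
V_g = 9.81 × 1.60×10⁻⁴ / 1.39×10⁻⁴ = 11.3 m/s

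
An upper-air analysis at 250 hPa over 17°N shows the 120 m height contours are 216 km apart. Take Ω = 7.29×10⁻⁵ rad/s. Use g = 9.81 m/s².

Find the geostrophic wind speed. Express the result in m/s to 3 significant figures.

Coriolis parameter at 17°N:
f = 2Ω sin φ = 2 × 7.29×10⁻⁵ × sin 17° = 4.26×10⁻⁵ s⁻¹
Height gradient: |∂Z/∂n| = 120 m / 216000 m = 5.56×10⁻⁴
On a pressure surface, geostrophic balance gives V_g = (g/f)|∂Z/∂n|:
V_g = 9.81 × 5.56×10⁻⁴ / 4.26×10⁻⁵ = 128 m/s

128 m/s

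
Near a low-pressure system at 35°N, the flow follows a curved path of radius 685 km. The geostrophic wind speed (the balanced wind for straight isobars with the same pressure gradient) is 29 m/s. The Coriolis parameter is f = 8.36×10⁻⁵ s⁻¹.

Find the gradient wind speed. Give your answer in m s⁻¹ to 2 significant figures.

Around a low, centrifugal force acts outward with Coriolis, so pressure-gradient force balances both:
(1/ρ)|∂P/∂n| = fV + V²/R  →  V² + fR·V − fR·V_g = 0
With fR = 8.36×10⁻⁵ × 685×10³ m = 57.3 m/s:
V = [−fR + √((fR)² + 4 fR V_g)]/2 = [−57.3 + √(57.3² + 4×57.3×29)]/2 = 21.2 m/s
Subgeostrophic (V < V_g = 29 m/s), as expected around a low.

21 m s⁻¹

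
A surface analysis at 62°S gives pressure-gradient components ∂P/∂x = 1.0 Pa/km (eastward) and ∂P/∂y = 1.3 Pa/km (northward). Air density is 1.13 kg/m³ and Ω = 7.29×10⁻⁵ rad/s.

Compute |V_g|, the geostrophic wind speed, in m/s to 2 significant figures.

11 m/s

Coriolis parameter at 62°S:
f = 2Ω sin φ = 2 × 7.29×10⁻⁵ × sin 62° = 1.29×10⁻⁴ s⁻¹
In the Southern Hemisphere f is negative: f = −1.29×10⁻⁴ s⁻¹.
Component geostrophic relations (x east, y north):
u_g = −(1/(fρ)) ∂P/∂y,  v_g = (1/(fρ)) ∂P/∂x
u_g = −(1.3×10⁻³)/(−1.29×10⁻⁴ × 1.13) = 8.94 m/s;  v_g = (1.0×10⁻³)/(−1.29×10⁻⁴ × 1.13) = −6.87 m/s
|V_g| = √(u_g² + v_g²) = 11.3 m/s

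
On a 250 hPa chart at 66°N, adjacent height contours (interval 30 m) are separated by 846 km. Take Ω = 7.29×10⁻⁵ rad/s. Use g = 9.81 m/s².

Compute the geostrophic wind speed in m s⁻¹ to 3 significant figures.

Coriolis parameter at 66°N:
f = 2Ω sin φ = 2 × 7.29×10⁻⁵ × sin 66° = 1.33×10⁻⁴ s⁻¹
Height gradient: |∂Z/∂n| = 30 m / 846000 m = 3.55×10⁻⁵
On a pressure surface, geostrophic balance gives V_g = (g/f)|∂Z/∂n|:
V_g = 9.81 × 3.55×10⁻⁵ / 1.33×10⁻⁴ = 2.61 m/s

2.61 m s⁻¹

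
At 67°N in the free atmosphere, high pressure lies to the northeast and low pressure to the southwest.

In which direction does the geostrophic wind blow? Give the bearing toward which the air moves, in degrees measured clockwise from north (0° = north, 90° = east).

315°

The pressure-gradient force points toward the southwest (bearing 225°).
Geostrophic balance: in the Northern Hemisphere the Coriolis force deflects motion to the right, so the geostrophic wind blows 90° to the right of the pressure-gradient force (low pressure on the left).
Rotating 225° by 90° clockwise gives 315° — the wind blows toward the northwest.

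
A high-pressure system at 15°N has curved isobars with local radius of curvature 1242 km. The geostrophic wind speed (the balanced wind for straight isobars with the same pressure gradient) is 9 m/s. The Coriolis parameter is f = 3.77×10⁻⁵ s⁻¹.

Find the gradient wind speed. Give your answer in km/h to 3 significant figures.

Around a high, pressure-gradient force acts outward with centrifugal, so Coriolis balances both:
fV = (1/ρ)|∂P/∂n| + V²/R  →  V² − fR·V + fR·V_g = 0
With fR = 3.77×10⁻⁵ × 1242×10³ m = 46.8 m/s:
V = [fR − √((fR)² − 4 fR V_g)]/2 = [46.8 − √(46.8² − 4×46.8×9)]/2 = 12.2 m/s
Supergeostrophic (V > V_g = 9 m/s), as expected around a high.
Converting: 12.2 m/s × 3.6 = 43.8 km/h

43.8 km/h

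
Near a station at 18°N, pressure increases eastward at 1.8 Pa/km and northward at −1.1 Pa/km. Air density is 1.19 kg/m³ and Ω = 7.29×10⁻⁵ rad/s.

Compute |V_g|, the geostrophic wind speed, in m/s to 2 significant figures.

39 m/s

Coriolis parameter at 18°N:
f = 2Ω sin φ = 2 × 7.29×10⁻⁵ × sin 18° = 4.51×10⁻⁵ s⁻¹
Component geostrophic relations (x east, y north):
u_g = −(1/(fρ)) ∂P/∂y,  v_g = (1/(fρ)) ∂P/∂x
u_g = −(−1.1×10⁻³)/(4.51×10⁻⁵ × 1.19) = 20.5 m/s;  v_g = (1.8×10⁻³)/(4.51×10⁻⁵ × 1.19) = 33.6 m/s
|V_g| = √(u_g² + v_g²) = 39.3 m/s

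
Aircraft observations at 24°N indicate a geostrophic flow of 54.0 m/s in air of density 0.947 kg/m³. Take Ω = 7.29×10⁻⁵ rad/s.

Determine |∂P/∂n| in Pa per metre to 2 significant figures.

3.0×10⁻³ Pa/m

Coriolis parameter at 24°N:
f = 2Ω sin φ = 2 × 7.29×10⁻⁵ × sin 24° = 5.93×10⁻⁵ s⁻¹
Geostrophic balance rearranged: |∂P/∂n| = f ρ V_g
|∂P/∂n| = 5.93×10⁻⁵ × 0.947 × 54.0 = 3.03×10⁻³ Pa/m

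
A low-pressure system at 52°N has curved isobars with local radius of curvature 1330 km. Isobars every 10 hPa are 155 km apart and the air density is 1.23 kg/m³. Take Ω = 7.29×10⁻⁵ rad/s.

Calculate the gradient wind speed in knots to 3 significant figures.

71.5 knots

Coriolis parameter at 52°N:
f = 2Ω sin φ = 2 × 7.29×10⁻⁵ × sin 52° = 1.15×10⁻⁴ s⁻¹
Pressure gradient: |∂P/∂n| = 1000 Pa / 155000 m = 6.45×10⁻³ Pa/m
Geostrophic speed: V_g = |∂P/∂n|/(fρ) = 6.45×10⁻³/(1.15×10⁻⁴ × 1.23) = 45.7 m/s
Around a low, centrifugal force acts outward with Coriolis, so pressure-gradient force balances both:
(1/ρ)|∂P/∂n| = fV + V²/R  →  V² + fR·V − fR·V_g = 0
With fR = 1.15×10⁻⁴ × 1330×10³ m = 153 m/s:
V = [−fR + √((fR)² + 4 fR V_g)]/2 = [−153 + √(153² + 4×153×45.7)]/2 = 36.8 m/s
Subgeostrophic (V < V_g = 45.7 m/s), as expected around a low.
Converting: 36.8 m/s × 1.944 = 71.5 knots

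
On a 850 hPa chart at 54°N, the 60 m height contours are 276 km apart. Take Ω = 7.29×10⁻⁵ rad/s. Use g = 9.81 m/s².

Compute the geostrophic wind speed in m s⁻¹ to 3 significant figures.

18.1 m s⁻¹

Coriolis parameter at 54°N:
f = 2Ω sin φ = 2 × 7.29×10⁻⁵ × sin 54° = 1.18×10⁻⁴ s⁻¹
Height gradient: |∂Z/∂n| = 60 m / 276000 m = 2.17×10⁻⁴
On a pressure surface, geostrophic balance gives V_g = (g/f)|∂Z/∂n|:
V_g = 9.81 × 2.17×10⁻⁴ / 1.18×10⁻⁴ = 18.1 m/s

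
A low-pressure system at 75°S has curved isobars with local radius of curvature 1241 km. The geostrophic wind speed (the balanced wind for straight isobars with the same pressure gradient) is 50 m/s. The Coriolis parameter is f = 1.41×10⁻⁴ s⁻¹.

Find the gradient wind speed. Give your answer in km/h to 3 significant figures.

146 km/h

Around a low, centrifugal force acts outward with Coriolis, so pressure-gradient force balances both:
(1/ρ)|∂P/∂n| = fV + V²/R  →  V² + fR·V − fR·V_g = 0
With fR = 1.41×10⁻⁴ × 1241×10³ m = 175 m/s:
V = [−fR + √((fR)² + 4 fR V_g)]/2 = [−175 + √(175² + 4×175×50)]/2 = 40.6 m/s
Subgeostrophic (V < V_g = 50 m/s), as expected around a low.
Converting: 40.6 m/s × 3.6 = 146 km/h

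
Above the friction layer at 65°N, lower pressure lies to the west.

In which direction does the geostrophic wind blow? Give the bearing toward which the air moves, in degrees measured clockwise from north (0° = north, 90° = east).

000°

The pressure-gradient force points toward the west (bearing 270°).
Geostrophic balance: in the Northern Hemisphere the Coriolis force deflects motion to the right, so the geostrophic wind blows 90° to the right of the pressure-gradient force (low pressure on the left).
Rotating 270° by 90° clockwise gives 000° — the wind blows toward the north.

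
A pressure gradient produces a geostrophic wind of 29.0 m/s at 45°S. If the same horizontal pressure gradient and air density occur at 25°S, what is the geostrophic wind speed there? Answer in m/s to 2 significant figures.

With the same pressure gradient and density, V_g ∝ 1/f ∝ 1/sin φ.
V₂ = V₁ · sin φ₁ / sin φ₂ = 29.0 × sin 45° / sin 25°
V₂ = 29.0 × 0.7071/0.4226 = 49 m/s

49 m/s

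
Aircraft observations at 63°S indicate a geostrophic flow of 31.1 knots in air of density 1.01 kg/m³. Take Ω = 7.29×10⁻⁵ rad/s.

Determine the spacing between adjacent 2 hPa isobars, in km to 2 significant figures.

Coriolis parameter at 63°S:
f = 2Ω sin φ = 2 × 7.29×10⁻⁵ × sin 63° = 1.30×10⁻⁴ s⁻¹
Wind speed in SI: 31.1 knots = 16.0 m/s
Geostrophic balance rearranged: |∂P/∂n| = f ρ V_g
|∂P/∂n| = 1.30×10⁻⁴ × 1.01 × 16.0 = 2.10×10⁻³ Pa/m
Isobar spacing: Δn = ΔP/|∂P/∂n| = 200 Pa / 2.10×10⁻³ Pa/m = 95273 m ≈ 95 km

95 km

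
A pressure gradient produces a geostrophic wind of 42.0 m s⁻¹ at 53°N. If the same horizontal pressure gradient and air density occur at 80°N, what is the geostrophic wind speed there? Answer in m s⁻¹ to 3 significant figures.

34.1 m s⁻¹

With the same pressure gradient and density, V_g ∝ 1/f ∝ 1/sin φ.
V₂ = V₁ · sin φ₁ / sin φ₂ = 42.0 × sin 53° / sin 80°
V₂ = 42.0 × 0.7986/0.9848 = 34.1 m s⁻¹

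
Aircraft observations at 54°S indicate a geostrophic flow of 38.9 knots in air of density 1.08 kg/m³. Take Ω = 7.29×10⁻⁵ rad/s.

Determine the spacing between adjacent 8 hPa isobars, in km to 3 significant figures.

Coriolis parameter at 54°S:
f = 2Ω sin φ = 2 × 7.29×10⁻⁵ × sin 54° = 1.18×10⁻⁴ s⁻¹
Wind speed in SI: 38.9 knots = 20.0 m/s
Geostrophic balance rearranged: |∂P/∂n| = f ρ V_g
|∂P/∂n| = 1.18×10⁻⁴ × 1.08 × 20.0 = 2.55×10⁻³ Pa/m
Isobar spacing: Δn = ΔP/|∂P/∂n| = 800 Pa / 2.55×10⁻³ Pa/m = 313808 m ≈ 314 km

314 km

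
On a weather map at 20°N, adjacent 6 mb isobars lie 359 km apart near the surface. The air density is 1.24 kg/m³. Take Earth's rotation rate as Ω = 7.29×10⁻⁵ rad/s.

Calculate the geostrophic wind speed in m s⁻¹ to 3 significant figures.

Coriolis parameter at 20°N:
f = 2Ω sin φ = 2 × 7.29×10⁻⁵ × sin 20° = 4.99×10⁻⁵ s⁻¹
Pressure gradient: |∂P/∂n| = 600 Pa / 359000 m = 1.67×10⁻³ Pa/m
Geostrophic balance (pressure-gradient force = Coriolis force):
V_g = (1/(fρ)) |∂P/∂n| = 1.67×10⁻³ / (4.99×10⁻⁵ × 1.24) = 27.0 m/s

27.0 m s⁻¹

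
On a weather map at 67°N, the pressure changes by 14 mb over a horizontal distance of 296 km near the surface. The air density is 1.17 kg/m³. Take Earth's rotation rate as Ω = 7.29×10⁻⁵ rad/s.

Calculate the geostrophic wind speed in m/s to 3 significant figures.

Coriolis parameter at 67°N:
f = 2Ω sin φ = 2 × 7.29×10⁻⁵ × sin 67° = 1.34×10⁻⁴ s⁻¹
Pressure gradient: |∂P/∂n| = 1400 Pa / 296000 m = 4.73×10⁻³ Pa/m
Geostrophic balance (pressure-gradient force = Coriolis force):
V_g = (1/(fρ)) |∂P/∂n| = 4.73×10⁻³ / (1.34×10⁻⁴ × 1.17) = 30.1 m/s

30.1 m/s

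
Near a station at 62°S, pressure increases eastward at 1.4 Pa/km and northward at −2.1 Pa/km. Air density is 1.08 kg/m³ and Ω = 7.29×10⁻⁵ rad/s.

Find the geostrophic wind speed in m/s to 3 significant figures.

18.2 m/s

Coriolis parameter at 62°S:
f = 2Ω sin φ = 2 × 7.29×10⁻⁵ × sin 62° = 1.29×10⁻⁴ s⁻¹
In the Southern Hemisphere f is negative: f = −1.29×10⁻⁴ s⁻¹.
Component geostrophic relations (x east, y north):
u_g = −(1/(fρ)) ∂P/∂y,  v_g = (1/(fρ)) ∂P/∂x
u_g = −(−2.1×10⁻³)/(−1.29×10⁻⁴ × 1.08) = −15.1 m/s;  v_g = (1.4×10⁻³)/(−1.29×10⁻⁴ × 1.08) = −10.1 m/s
|V_g| = √(u_g² + v_g²) = 18.2 m/s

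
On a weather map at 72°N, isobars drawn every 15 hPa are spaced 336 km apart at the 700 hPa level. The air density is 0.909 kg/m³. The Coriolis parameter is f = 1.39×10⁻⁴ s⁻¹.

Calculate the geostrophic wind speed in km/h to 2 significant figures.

130 km/h

Pressure gradient: |∂P/∂n| = 1500 Pa / 336000 m = 4.46×10⁻³ Pa/m
Geostrophic balance (pressure-gradient force = Coriolis force):
V_g = (1/(fρ)) |∂P/∂n| = 4.46×10⁻³ / (1.39×10⁻⁴ × 0.909) = 35.3 m/s
Converting: 35.3 m/s × 3.6 = 130 km/h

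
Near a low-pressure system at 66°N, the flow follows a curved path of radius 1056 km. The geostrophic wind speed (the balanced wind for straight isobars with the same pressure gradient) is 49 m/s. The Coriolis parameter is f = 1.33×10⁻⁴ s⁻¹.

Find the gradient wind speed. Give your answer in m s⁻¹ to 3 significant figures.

38.5 m s⁻¹

Around a low, centrifugal force acts outward with Coriolis, so pressure-gradient force balances both:
(1/ρ)|∂P/∂n| = fV + V²/R  →  V² + fR·V − fR·V_g = 0
With fR = 1.33×10⁻⁴ × 1056×10³ m = 140 m/s:
V = [−fR + √((fR)² + 4 fR V_g)]/2 = [−140 + √(140² + 4×140×49)]/2 = 38.5 m/s
Subgeostrophic (V < V_g = 49 m/s), as expected around a low.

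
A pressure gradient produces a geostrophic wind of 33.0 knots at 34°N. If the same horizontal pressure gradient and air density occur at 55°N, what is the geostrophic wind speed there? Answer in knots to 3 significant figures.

22.5 knots

With the same pressure gradient and density, V_g ∝ 1/f ∝ 1/sin φ.
V₂ = V₁ · sin φ₁ / sin φ₂ = 33.0 × sin 34° / sin 55°
V₂ = 33.0 × 0.5592/0.8192 = 22.5 knots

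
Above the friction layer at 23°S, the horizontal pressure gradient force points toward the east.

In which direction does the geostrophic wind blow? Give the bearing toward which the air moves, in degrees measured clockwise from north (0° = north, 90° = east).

The pressure-gradient force points toward the east (bearing 090°).
Geostrophic balance: in the Southern Hemisphere the Coriolis force deflects motion to the left, so the geostrophic wind blows 90° to the left of the pressure-gradient force (low pressure on the right).
Rotating 090° by 90° counterclockwise gives 000° — the wind blows toward the north.

000°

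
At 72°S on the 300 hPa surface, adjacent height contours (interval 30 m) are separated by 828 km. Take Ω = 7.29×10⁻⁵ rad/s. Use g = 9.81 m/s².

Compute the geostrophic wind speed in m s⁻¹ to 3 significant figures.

2.56 m s⁻¹

Coriolis parameter at 72°S:
f = 2Ω sin φ = 2 × 7.29×10⁻⁵ × sin 72° = 1.39×10⁻⁴ s⁻¹
Height gradient: |∂Z/∂n| = 30 m / 828000 m = 3.62×10⁻⁵
On a pressure surface, geostrophic balance gives V_g = (g/f)|∂Z/∂n|:
V_g = 9.81 × 3.62×10⁻⁵ / 1.39×10⁻⁴ = 2.56 m/s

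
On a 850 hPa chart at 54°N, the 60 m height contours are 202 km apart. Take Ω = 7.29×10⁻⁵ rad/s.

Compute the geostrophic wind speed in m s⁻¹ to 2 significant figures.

Coriolis parameter at 54°N:
f = 2Ω sin φ = 2 × 7.29×10⁻⁵ × sin 54° = 1.18×10⁻⁴ s⁻¹
Height gradient: |∂Z/∂n| = 60 m / 202000 m = 2.97×10⁻⁴
On a pressure surface, geostrophic balance gives V_g = (g/f)|∂Z/∂n|:
V_g = 9.81 × 2.97×10⁻⁴ / 1.18×10⁻⁴ = 24.7 m/s

25 m s⁻¹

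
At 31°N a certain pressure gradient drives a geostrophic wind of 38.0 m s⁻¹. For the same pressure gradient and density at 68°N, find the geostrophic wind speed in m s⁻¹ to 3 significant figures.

With the same pressure gradient and density, V_g ∝ 1/f ∝ 1/sin φ.
V₂ = V₁ · sin φ₁ / sin φ₂ = 38.0 × sin 31° / sin 68°
V₂ = 38.0 × 0.5150/0.9272 = 21.1 m s⁻¹

21.1 m s⁻¹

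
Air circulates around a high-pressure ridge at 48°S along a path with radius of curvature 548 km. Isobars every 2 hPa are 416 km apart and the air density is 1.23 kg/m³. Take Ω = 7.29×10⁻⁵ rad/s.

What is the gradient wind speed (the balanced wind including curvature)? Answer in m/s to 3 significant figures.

Coriolis parameter at 48°S:
f = 2Ω sin φ = 2 × 7.29×10⁻⁵ × sin 48° = 1.08×10⁻⁴ s⁻¹
Pressure gradient: |∂P/∂n| = 200 Pa / 416000 m = 4.81×10⁻⁴ Pa/m
Geostrophic speed: V_g = |∂P/∂n|/(fρ) = 4.81×10⁻⁴/(1.08×10⁻⁴ × 1.23) = 3.61 m/s
Around a high, pressure-gradient force acts outward with centrifugal, so Coriolis balances both:
fV = (1/ρ)|∂P/∂n| + V²/R  →  V² − fR·V + fR·V_g = 0
With fR = 1.08×10⁻⁴ × 548×10³ m = 59.4 m/s:
V = [fR − √((fR)² − 4 fR V_g)]/2 = [59.4 − √(59.4² − 4×59.4×3.61)]/2 = 3.86 m/s
Supergeostrophic (V > V_g = 3.61 m/s), as expected around a high.

3.86 m/s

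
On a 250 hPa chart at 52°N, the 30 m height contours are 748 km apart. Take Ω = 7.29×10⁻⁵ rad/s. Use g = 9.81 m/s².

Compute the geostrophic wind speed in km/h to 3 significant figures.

12.3 km/h

Coriolis parameter at 52°N:
f = 2Ω sin φ = 2 × 7.29×10⁻⁵ × sin 52° = 1.15×10⁻⁴ s⁻¹
Height gradient: |∂Z/∂n| = 30 m / 748000 m = 4.01×10⁻⁵
On a pressure surface, geostrophic balance gives V_g = (g/f)|∂Z/∂n|:
V_g = 9.81 × 4.01×10⁻⁵ / 1.15×10⁻⁴ = 3.42 m/s
Converting: 3.42 m/s × 3.6 = 12.3 km/h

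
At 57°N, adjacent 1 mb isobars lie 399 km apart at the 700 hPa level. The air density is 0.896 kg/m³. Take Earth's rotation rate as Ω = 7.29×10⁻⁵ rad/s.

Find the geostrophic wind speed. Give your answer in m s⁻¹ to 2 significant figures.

2.3 m s⁻¹

Coriolis parameter at 57°N:
f = 2Ω sin φ = 2 × 7.29×10⁻⁵ × sin 57° = 1.22×10⁻⁴ s⁻¹
Pressure gradient: |∂P/∂n| = 100 Pa / 399000 m = 2.51×10⁻⁴ Pa/m
Geostrophic balance (pressure-gradient force = Coriolis force):
V_g = (1/(fρ)) |∂P/∂n| = 2.51×10⁻⁴ / (1.22×10⁻⁴ × 0.896) = 2.29 m/s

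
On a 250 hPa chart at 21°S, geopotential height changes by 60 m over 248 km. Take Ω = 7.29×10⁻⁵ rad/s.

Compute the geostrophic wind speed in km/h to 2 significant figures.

Coriolis parameter at 21°S:
f = 2Ω sin φ = 2 × 7.29×10⁻⁵ × sin 21° = 5.23×10⁻⁵ s⁻¹
Height gradient: |∂Z/∂n| = 60 m / 248000 m = 2.42×10⁻⁴
On a pressure surface, geostrophic balance gives V_g = (g/f)|∂Z/∂n|:
V_g = 9.81 × 2.42×10⁻⁴ / 5.23×10⁻⁵ = 45.4 m/s
Converting: 45.4 m/s × 3.6 = 160 km/h

160 km/h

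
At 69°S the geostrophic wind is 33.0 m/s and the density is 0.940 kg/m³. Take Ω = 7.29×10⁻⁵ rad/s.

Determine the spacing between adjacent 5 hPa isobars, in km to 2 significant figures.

120 km

Coriolis parameter at 69°S:
f = 2Ω sin φ = 2 × 7.29×10⁻⁵ × sin 69° = 1.36×10⁻⁴ s⁻¹
Geostrophic balance rearranged: |∂P/∂n| = f ρ V_g
|∂P/∂n| = 1.36×10⁻⁴ × 0.940 × 33.0 = 4.22×10⁻³ Pa/m
Isobar spacing: Δn = ΔP/|∂P/∂n| = 500 Pa / 4.22×10⁻³ Pa/m = 118418 m ≈ 120 km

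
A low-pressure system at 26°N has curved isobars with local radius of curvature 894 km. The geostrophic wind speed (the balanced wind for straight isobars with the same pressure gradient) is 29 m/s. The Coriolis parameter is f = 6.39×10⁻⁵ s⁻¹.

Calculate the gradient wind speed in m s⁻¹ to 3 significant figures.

Around a low, centrifugal force acts outward with Coriolis, so pressure-gradient force balances both:
(1/ρ)|∂P/∂n| = fV + V²/R  →  V² + fR·V − fR·V_g = 0
With fR = 6.39×10⁻⁵ × 894×10³ m = 57.1 m/s:
V = [−fR + √((fR)² + 4 fR V_g)]/2 = [−57.1 + √(57.1² + 4×57.1×29)]/2 = 21.2 m/s
Subgeostrophic (V < V_g = 29 m/s), as expected around a low.

21.2 m s⁻¹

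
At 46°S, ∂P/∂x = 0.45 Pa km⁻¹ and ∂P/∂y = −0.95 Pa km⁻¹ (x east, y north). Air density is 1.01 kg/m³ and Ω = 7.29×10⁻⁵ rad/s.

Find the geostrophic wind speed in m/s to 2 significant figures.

9.9 m/s

Coriolis parameter at 46°S:
f = 2Ω sin φ = 2 × 7.29×10⁻⁵ × sin 46° = 1.05×10⁻⁴ s⁻¹
In the Southern Hemisphere f is negative: f = −1.05×10⁻⁴ s⁻¹.
Component geostrophic relations (x east, y north):
u_g = −(1/(fρ)) ∂P/∂y,  v_g = (1/(fρ)) ∂P/∂x
u_g = −(−0.95×10⁻³)/(−1.05×10⁻⁴ × 1.01) = −8.97 m/s;  v_g = (0.45×10⁻³)/(−1.05×10⁻⁴ × 1.01) = −4.25 m/s
|V_g| = √(u_g² + v_g²) = 9.92 m/s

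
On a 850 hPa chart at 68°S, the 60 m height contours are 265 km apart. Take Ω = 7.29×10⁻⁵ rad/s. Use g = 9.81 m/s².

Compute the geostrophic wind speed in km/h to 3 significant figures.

Coriolis parameter at 68°S:
f = 2Ω sin φ = 2 × 7.29×10⁻⁵ × sin 68° = 1.35×10⁻⁴ s⁻¹
Height gradient: |∂Z/∂n| = 60 m / 265000 m = 2.26×10⁻⁴
On a pressure surface, geostrophic balance gives V_g = (g/f)|∂Z/∂n|:
V_g = 9.81 × 2.26×10⁻⁴ / 1.35×10⁻⁴ = 16.4 m/s
Converting: 16.4 m/s × 3.6 = 59.1 km/h

59.1 km/h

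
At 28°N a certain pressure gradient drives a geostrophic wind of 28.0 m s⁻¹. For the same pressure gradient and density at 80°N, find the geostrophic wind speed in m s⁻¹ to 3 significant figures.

With the same pressure gradient and density, V_g ∝ 1/f ∝ 1/sin φ.
V₂ = V₁ · sin φ₁ / sin φ₂ = 28.0 × sin 28° / sin 80°
V₂ = 28.0 × 0.4695/0.9848 = 13.3 m s⁻¹

13.3 m s⁻¹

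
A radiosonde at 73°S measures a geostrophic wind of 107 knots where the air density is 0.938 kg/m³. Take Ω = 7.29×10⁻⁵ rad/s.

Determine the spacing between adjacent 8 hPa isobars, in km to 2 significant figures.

110 km

Coriolis parameter at 73°S:
f = 2Ω sin φ = 2 × 7.29×10⁻⁵ × sin 73° = 1.39×10⁻⁴ s⁻¹
Wind speed in SI: 107 knots = 55.0 m/s
Geostrophic balance rearranged: |∂P/∂n| = f ρ V_g
|∂P/∂n| = 1.39×10⁻⁴ × 0.938 × 55.0 = 7.20×10⁻³ Pa/m
Isobar spacing: Δn = ΔP/|∂P/∂n| = 800 Pa / 7.20×10⁻³ Pa/m = 111125 m ≈ 110 km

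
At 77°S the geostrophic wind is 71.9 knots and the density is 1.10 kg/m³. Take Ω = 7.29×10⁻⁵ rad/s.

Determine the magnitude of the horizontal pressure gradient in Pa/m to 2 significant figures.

Coriolis parameter at 77°S:
f = 2Ω sin φ = 2 × 7.29×10⁻⁵ × sin 77° = 1.42×10⁻⁴ s⁻¹
Wind speed in SI: 71.9 knots = 37.0 m/s
Geostrophic balance rearranged: |∂P/∂n| = f ρ V_g
|∂P/∂n| = 1.42×10⁻⁴ × 1.10 × 37.0 = 5.78×10⁻³ Pa/m

5.8×10⁻³ Pa/m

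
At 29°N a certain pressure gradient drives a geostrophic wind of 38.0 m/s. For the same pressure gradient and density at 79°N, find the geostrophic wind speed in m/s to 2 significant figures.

With the same pressure gradient and density, V_g ∝ 1/f ∝ 1/sin φ.
V₂ = V₁ · sin φ₁ / sin φ₂ = 38.0 × sin 29° / sin 79°
V₂ = 38.0 × 0.4848/0.9816 = 19 m/s

19 m/s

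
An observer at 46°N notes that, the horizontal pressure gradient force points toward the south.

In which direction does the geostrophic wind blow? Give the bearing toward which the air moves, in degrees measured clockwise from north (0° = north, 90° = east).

The pressure-gradient force points toward the south (bearing 180°).
Geostrophic balance: in the Northern Hemisphere the Coriolis force deflects motion to the right, so the geostrophic wind blows 90° to the right of the pressure-gradient force (low pressure on the left).
Rotating 180° by 90° clockwise gives 270° — the wind blows toward the west.

270°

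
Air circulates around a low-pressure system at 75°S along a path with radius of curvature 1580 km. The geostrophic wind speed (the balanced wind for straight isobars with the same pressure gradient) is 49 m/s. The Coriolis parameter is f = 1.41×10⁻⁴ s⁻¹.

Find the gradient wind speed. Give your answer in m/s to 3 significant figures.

41.3 m/s

Around a low, centrifugal force acts outward with Coriolis, so pressure-gradient force balances both:
(1/ρ)|∂P/∂n| = fV + V²/R  →  V² + fR·V − fR·V_g = 0
With fR = 1.41×10⁻⁴ × 1580×10³ m = 223 m/s:
V = [−fR + √((fR)² + 4 fR V_g)]/2 = [−223 + √(223² + 4×223×49)]/2 = 41.3 m/s
Subgeostrophic (V < V_g = 49 m/s), as expected around a low.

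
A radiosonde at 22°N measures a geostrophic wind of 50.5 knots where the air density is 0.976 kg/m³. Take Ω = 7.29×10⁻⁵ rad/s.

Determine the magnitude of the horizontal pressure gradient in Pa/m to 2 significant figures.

Coriolis parameter at 22°N:
f = 2Ω sin φ = 2 × 7.29×10⁻⁵ × sin 22° = 5.46×10⁻⁵ s⁻¹
Wind speed in SI: 50.5 knots = 26.0 m/s
Geostrophic balance rearranged: |∂P/∂n| = f ρ V_g
|∂P/∂n| = 5.46×10⁻⁵ × 0.976 × 26.0 = 1.38×10⁻³ Pa/m

1.4×10⁻³ Pa/m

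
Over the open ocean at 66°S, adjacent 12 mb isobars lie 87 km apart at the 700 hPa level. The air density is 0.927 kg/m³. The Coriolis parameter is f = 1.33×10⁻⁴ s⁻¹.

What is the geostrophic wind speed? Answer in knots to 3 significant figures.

Pressure gradient: |∂P/∂n| = 1200 Pa / 87000 m = 1.38×10⁻² Pa/m
Geostrophic balance (pressure-gradient force = Coriolis force):
V_g = (1/(fρ)) |∂P/∂n| = 1.38×10⁻² / (1.33×10⁻⁴ × 0.927) = 112 m/s
Converting: 112 m/s × 1.944 = 217 knots

217 knots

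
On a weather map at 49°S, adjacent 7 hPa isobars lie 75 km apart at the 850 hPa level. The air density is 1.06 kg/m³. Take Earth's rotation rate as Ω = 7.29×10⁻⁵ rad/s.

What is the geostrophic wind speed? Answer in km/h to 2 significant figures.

290 km/h

Coriolis parameter at 49°S:
f = 2Ω sin φ = 2 × 7.29×10⁻⁵ × sin 49° = 1.10×10⁻⁴ s⁻¹
Pressure gradient: |∂P/∂n| = 700 Pa / 75000 m = 9.33×10⁻³ Pa/m
Geostrophic balance (pressure-gradient force = Coriolis force):
V_g = (1/(fρ)) |∂P/∂n| = 9.33×10⁻³ / (1.10×10⁻⁴ × 1.06) = 80.0 m/s
Converting: 80.0 m/s × 3.6 = 290 km/h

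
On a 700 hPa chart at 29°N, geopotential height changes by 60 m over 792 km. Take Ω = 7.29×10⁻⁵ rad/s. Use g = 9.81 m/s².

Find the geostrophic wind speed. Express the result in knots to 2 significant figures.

Coriolis parameter at 29°N:
f = 2Ω sin φ = 2 × 7.29×10⁻⁵ × sin 29° = 7.07×10⁻⁵ s⁻¹
Height gradient: |∂Z/∂n| = 60 m / 792000 m = 7.58×10⁻⁵
On a pressure surface, geostrophic balance gives V_g = (g/f)|∂Z/∂n|:
V_g = 9.81 × 7.58×10⁻⁵ / 7.07×10⁻⁵ = 10.5 m/s
Converting: 10.5 m/s × 1.944 = 20 knots

20 knots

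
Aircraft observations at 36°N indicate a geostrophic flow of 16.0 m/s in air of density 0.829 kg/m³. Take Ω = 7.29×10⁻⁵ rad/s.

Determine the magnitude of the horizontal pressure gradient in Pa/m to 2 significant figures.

Coriolis parameter at 36°N:
f = 2Ω sin φ = 2 × 7.29×10⁻⁵ × sin 36° = 8.57×10⁻⁵ s⁻¹
Geostrophic balance rearranged: |∂P/∂n| = f ρ V_g
|∂P/∂n| = 8.57×10⁻⁵ × 0.829 × 16.0 = 1.14×10⁻³ Pa/m

1.1×10⁻³ Pa/m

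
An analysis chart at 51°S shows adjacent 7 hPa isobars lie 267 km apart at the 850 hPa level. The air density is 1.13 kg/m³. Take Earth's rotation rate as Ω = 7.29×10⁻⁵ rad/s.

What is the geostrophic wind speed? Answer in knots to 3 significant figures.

39.8 knots

Coriolis parameter at 51°S:
f = 2Ω sin φ = 2 × 7.29×10⁻⁵ × sin 51° = 1.13×10⁻⁴ s⁻¹
Pressure gradient: |∂P/∂n| = 700 Pa / 267000 m = 2.62×10⁻³ Pa/m
Geostrophic balance (pressure-gradient force = Coriolis force):
V_g = (1/(fρ)) |∂P/∂n| = 2.62×10⁻³ / (1.13×10⁻⁴ × 1.13) = 20.5 m/s
Converting: 20.5 m/s × 1.944 = 39.8 knots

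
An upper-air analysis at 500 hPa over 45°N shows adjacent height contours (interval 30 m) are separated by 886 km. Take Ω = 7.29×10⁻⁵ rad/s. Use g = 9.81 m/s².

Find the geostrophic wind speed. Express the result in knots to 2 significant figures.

Coriolis parameter at 45°N:
f = 2Ω sin φ = 2 × 7.29×10⁻⁵ × sin 45° = 1.03×10⁻⁴ s⁻¹
Height gradient: |∂Z/∂n| = 30 m / 886000 m = 3.39×10⁻⁵
On a pressure surface, geostrophic balance gives V_g = (g/f)|∂Z/∂n|:
V_g = 9.81 × 3.39×10⁻⁵ / 1.03×10⁻⁴ = 3.22 m/s
Converting: 3.22 m/s × 1.944 = 6.3 knots

6.3 knots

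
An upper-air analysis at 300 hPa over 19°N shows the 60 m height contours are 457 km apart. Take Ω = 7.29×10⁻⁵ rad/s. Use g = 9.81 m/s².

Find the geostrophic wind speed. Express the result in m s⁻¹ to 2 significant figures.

27 m s⁻¹

Coriolis parameter at 19°N:
f = 2Ω sin φ = 2 × 7.29×10⁻⁵ × sin 19° = 4.75×10⁻⁵ s⁻¹
Height gradient: |∂Z/∂n| = 60 m / 457000 m = 1.31×10⁻⁴
On a pressure surface, geostrophic balance gives V_g = (g/f)|∂Z/∂n|:
V_g = 9.81 × 1.31×10⁻⁴ / 4.75×10⁻⁵ = 27.1 m/s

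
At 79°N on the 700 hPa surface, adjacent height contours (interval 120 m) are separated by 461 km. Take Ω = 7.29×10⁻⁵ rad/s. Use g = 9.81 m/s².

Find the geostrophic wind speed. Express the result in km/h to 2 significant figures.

64 km/h

Coriolis parameter at 79°N:
f = 2Ω sin φ = 2 × 7.29×10⁻⁵ × sin 79° = 1.43×10⁻⁴ s⁻¹
Height gradient: |∂Z/∂n| = 120 m / 461000 m = 2.60×10⁻⁴
On a pressure surface, geostrophic balance gives V_g = (g/f)|∂Z/∂n|:
V_g = 9.81 × 2.60×10⁻⁴ / 1.43×10⁻⁴ = 17.8 m/s
Converting: 17.8 m/s × 3.6 = 64 km/h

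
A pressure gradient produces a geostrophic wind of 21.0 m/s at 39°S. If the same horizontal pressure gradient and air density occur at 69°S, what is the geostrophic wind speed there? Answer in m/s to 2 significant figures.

With the same pressure gradient and density, V_g ∝ 1/f ∝ 1/sin φ.
V₂ = V₁ · sin φ₁ / sin φ₂ = 21.0 × sin 39° / sin 69°
V₂ = 21.0 × 0.6293/0.9336 = 14 m/s

14 m/s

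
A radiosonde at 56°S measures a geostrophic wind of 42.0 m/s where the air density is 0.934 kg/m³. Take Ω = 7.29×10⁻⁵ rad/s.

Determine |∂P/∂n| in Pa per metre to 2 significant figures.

Coriolis parameter at 56°S:
f = 2Ω sin φ = 2 × 7.29×10⁻⁵ × sin 56° = 1.21×10⁻⁴ s⁻¹
Geostrophic balance rearranged: |∂P/∂n| = f ρ V_g
|∂P/∂n| = 1.21×10⁻⁴ × 0.934 × 42.0 = 4.74×10⁻³ Pa/m

4.7×10⁻³ Pa/m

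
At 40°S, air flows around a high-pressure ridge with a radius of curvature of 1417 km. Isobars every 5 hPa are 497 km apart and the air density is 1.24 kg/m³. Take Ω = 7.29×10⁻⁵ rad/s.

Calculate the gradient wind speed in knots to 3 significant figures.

18.1 knots

Coriolis parameter at 40°S:
f = 2Ω sin φ = 2 × 7.29×10⁻⁵ × sin 40° = 9.37×10⁻⁵ s⁻¹
Pressure gradient: |∂P/∂n| = 500 Pa / 497000 m = 1.01×10⁻³ Pa/m
Geostrophic speed: V_g = |∂P/∂n|/(fρ) = 1.01×10⁻³/(9.37×10⁻⁵ × 1.24) = 8.66 m/s
Around a high, pressure-gradient force acts outward with centrifugal, so Coriolis balances both:
fV = (1/ρ)|∂P/∂n| + V²/R  →  V² − fR·V + fR·V_g = 0
With fR = 9.37×10⁻⁵ × 1417×10³ m = 133 m/s:
V = [fR − √((fR)² − 4 fR V_g)]/2 = [133 − √(133² − 4×133×8.66)]/2 = 9.31 m/s
Supergeostrophic (V > V_g = 8.66 m/s), as expected around a high.
Converting: 9.31 m/s × 1.944 = 18.1 knots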